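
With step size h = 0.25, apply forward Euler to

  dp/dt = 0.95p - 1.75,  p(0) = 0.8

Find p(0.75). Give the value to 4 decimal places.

-0.1328

Euler: p_{n+1} = p_n + h·f(t_n, p_n).
t=0.000000, p=0.800000: f=-0.990000 → p ← 0.800000 + 0.25·(-0.990000) = 0.552500
t=0.250000, p=0.552500: f=-1.225125 → p ← 0.552500 + 0.25·(-1.225125) = 0.246219
t=0.500000, p=0.246219: f=-1.516092 → p ← 0.246219 + 0.25·(-1.516092) = -0.132804
p(0.75) ≈ -0.1328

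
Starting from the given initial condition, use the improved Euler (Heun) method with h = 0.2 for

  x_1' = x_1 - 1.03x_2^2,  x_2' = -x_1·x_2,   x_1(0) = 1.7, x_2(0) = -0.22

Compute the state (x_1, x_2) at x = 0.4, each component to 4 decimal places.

2.5166, -0.0993

Heun on (x_1,x_2): k1 = f(x_n, state_n); k2 = f(x_n + h, state_n + h·k1); state_{n+1} = state_n + (h/2)·(k1 + k2).
0.000000: (1.700000, -0.220000)
  k1 = (1.650148, 0.374000)
  predictor → (2.030030, -0.145200)
  k2 = (2.008314, 0.294760)
  → (2.065846, -0.153124)
0.200000: (2.065846, -0.153124)
  k1 = (2.041696, 0.316331)
  predictor → (2.474185, -0.089858)
  k2 = (2.465869, 0.222325)
  → (2.516603, -0.099258)
(x_1(0.4), x_2(0.4)) ≈ (2.5166, -0.0993)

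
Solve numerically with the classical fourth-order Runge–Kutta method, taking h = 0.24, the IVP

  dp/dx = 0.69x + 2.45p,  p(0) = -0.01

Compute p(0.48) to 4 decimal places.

0.0898

RK4: k1 = f(x_n, p_n); k2 = f(x_n + h/2, p_n + (h/2)·k1); k3 = f(x_n + h/2, p_n + (h/2)·k2); k4 = f(x_n + h, p_n + h·k3); p_{n+1} = p_n + (h/6)·(k1 + 2k2 + 2k3 + k4).
x=0.000000, p=-0.010000:
  k1 = f(0.000000, -0.010000) = -0.024500
  k2 = f(0.120000, -0.012940) = 0.051097
  k3 = f(0.120000, -0.003868) = 0.073323
  k4 = f(0.240000, 0.007597) = 0.184214
  p ← -0.010000 + (0.24/6)·(k1 + 2k2 + 2k3 + k4) = 0.006342
x=0.240000, p=0.006342:
  k1 = f(0.240000, 0.006342) = 0.181138
  k2 = f(0.360000, 0.028079) = 0.317193
  k3 = f(0.360000, 0.044405) = 0.357193
  k4 = f(0.480000, 0.092068) = 0.556768
  p ← 0.006342 + (0.24/6)·(k1 + 2k2 + 2k3 + k4) = 0.089809
p(0.48) ≈ 0.0898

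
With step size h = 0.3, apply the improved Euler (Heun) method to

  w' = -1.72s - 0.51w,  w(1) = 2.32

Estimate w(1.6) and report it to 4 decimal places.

Heun: k1 = f(s_n, w_n); k2 = f(s_n + h, w_n + h·k1); w_{n+1} = w_n + (h/2)·(k1 + k2).
s=1.000000, w=2.320000:
  k1 = f(1.000000, 2.320000) = -2.903200
  k2 = f(1.300000, 1.449040) = -2.975010
  w ← 2.320000 + (0.3/2)·(-2.903200 + (-2.975010)) = 1.438268
s=1.300000, w=1.438268:
  k1 = f(1.300000, 1.438268) = -2.969517
  k2 = f(1.600000, 0.547413) = -3.031181
  w ← 1.438268 + (0.3/2)·(-2.969517 + (-3.031181)) = 0.538164
w(1.6) ≈ 0.5382

0.5382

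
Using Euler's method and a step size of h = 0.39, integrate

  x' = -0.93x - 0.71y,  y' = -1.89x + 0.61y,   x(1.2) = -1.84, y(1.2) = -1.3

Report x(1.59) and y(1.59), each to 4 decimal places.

-0.8127, -0.2530

Euler on (x,y): x_{n+1} = x_n + h·x', y_{n+1} = y_n + h·y'.
1.200000: (-1.840000, -1.300000); f=(2.634200, 2.684600) → (-0.812662, -0.253006)
(x(1.59), y(1.59)) ≈ (-0.8127, -0.2530)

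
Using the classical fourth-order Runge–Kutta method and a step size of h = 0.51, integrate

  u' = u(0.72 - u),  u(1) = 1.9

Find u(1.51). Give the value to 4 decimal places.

RK4: k1 = f(s_n, u_n); k2 = f(s_n + h/2, u_n + (h/2)·k1); k3 = f(s_n + h/2, u_n + (h/2)·k2); k4 = f(s_n + h, u_n + h·k3); u_{n+1} = u_n + (h/6)·(k1 + 2k2 + 2k3 + k4).
s=1.000000, u=1.900000:
  k1 = f(1.000000, 1.900000) = -2.242000
  k2 = f(1.255000, 1.328290) = -0.807986
  k3 = f(1.255000, 1.693964) = -1.649859
  k4 = f(1.510000, 1.058572) = -0.358403
  u ← 1.900000 + (0.51/6)·(k1 + 2k2 + 2k3 + k4) = 1.261132
u(1.51) ≈ 1.2611

1.2611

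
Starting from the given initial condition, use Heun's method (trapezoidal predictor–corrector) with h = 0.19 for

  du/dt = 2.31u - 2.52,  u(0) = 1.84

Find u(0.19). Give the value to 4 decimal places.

Heun: k1 = f(t_n, u_n); k2 = f(t_n + h, u_n + h·k1); u_{n+1} = u_n + (h/2)·(k1 + k2).
t=0.000000, u=1.840000:
  k1 = f(0.000000, 1.840000) = 1.730400
  k2 = f(0.190000, 2.168776) = 2.489873
  u ← 1.840000 + (0.19/2)·(1.730400 + 2.489873) = 2.240926
u(0.19) ≈ 2.2409

2.2409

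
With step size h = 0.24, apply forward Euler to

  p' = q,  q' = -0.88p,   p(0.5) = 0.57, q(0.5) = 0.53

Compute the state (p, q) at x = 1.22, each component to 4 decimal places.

Euler on (p,q): p_{n+1} = p_n + h·p', q_{n+1} = q_n + h·q'.
0.500000: (0.570000, 0.530000); f=(0.530000, -0.501600) → (0.697200, 0.409616)
0.740000: (0.697200, 0.409616); f=(0.409616, -0.613536) → (0.795508, 0.262367)
0.980000: (0.795508, 0.262367); f=(0.262367, -0.700047) → (0.858476, 0.094356)
(p(1.22), q(1.22)) ≈ (0.8585, 0.0944)

0.8585, 0.0944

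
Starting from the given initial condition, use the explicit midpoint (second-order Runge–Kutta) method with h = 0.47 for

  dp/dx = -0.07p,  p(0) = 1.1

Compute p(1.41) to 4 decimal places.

0.9966

Midpoint: k1 = f(x_n, p_n); k2 = f(x_n + h/2, p_n + (h/2)·k1); p_{n+1} = p_n + h·k2.
x=0.000000, p=1.100000:
  k1 = f(0.000000, 1.100000) = -0.077000
  k2 = f(0.235000, 1.081905) = -0.075733
  p ← 1.100000 + 0.47·(-0.075733) = 1.064405
x=0.470000, p=1.064405:
  k1 = f(0.470000, 1.064405) = -0.074508
  k2 = f(0.705000, 1.046896) = -0.073283
  p ← 1.064405 + 0.47·(-0.073283) = 1.029962
x=0.940000, p=1.029962:
  k1 = f(0.940000, 1.029962) = -0.072097
  k2 = f(1.175000, 1.013020) = -0.070911
  p ← 1.029962 + 0.47·(-0.070911) = 0.996634
p(1.41) ≈ 0.9966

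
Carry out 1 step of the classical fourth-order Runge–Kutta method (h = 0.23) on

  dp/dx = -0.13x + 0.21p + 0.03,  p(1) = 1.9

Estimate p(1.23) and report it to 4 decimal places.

RK4: k1 = f(x_n, p_n); k2 = f(x_n + h/2, p_n + (h/2)·k1); k3 = f(x_n + h/2, p_n + (h/2)·k2); k4 = f(x_n + h, p_n + h·k3); p_{n+1} = p_n + (h/6)·(k1 + 2k2 + 2k3 + k4).
x=1.000000, p=1.900000:
  k1 = f(1.000000, 1.900000) = 0.299000
  k2 = f(1.115000, 1.934385) = 0.291271
  k3 = f(1.115000, 1.933496) = 0.291084
  k4 = f(1.230000, 1.966949) = 0.283159
  p ← 1.900000 + (0.23/6)·(k1 + 2k2 + 2k3 + k4) = 1.966963
p(1.23) ≈ 1.9670

1.9670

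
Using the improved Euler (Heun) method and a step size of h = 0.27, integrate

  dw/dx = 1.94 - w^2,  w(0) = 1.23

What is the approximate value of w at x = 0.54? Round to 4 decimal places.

Heun: k1 = f(x_n, w_n); k2 = f(x_n + h, w_n + h·k1); w_{n+1} = w_n + (h/2)·(k1 + k2).
x=0.000000, w=1.230000:
  k1 = f(0.000000, 1.230000) = 0.427100
  k2 = f(0.270000, 1.345317) = 0.130122
  w ← 1.230000 + (0.27/2)·(0.427100 + 0.130122) = 1.305225
x=0.270000, w=1.305225:
  k1 = f(0.270000, 1.305225) = 0.236388
  k2 = f(0.540000, 1.369050) = 0.065703
  w ← 1.305225 + (0.27/2)·(0.236388 + 0.065703) = 1.346007
w(0.54) ≈ 1.3460

1.3460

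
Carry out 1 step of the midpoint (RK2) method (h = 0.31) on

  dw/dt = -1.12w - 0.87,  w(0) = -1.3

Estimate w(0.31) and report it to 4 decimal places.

Midpoint: k1 = f(t_n, w_n); k2 = f(t_n + h/2, w_n + (h/2)·k1); w_{n+1} = w_n + h·k2.
t=0.000000, w=-1.300000:
  k1 = f(0.000000, -1.300000) = 0.586000
  k2 = f(0.155000, -1.209170) = 0.484270
  w ← -1.300000 + 0.31·0.484270 = -1.149876
w(0.31) ≈ -1.1499

-1.1499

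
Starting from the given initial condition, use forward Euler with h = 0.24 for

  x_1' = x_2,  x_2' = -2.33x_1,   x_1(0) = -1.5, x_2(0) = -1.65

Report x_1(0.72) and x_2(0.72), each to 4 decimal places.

-2.0309, 1.4182

Euler on (x_1,x_2): x_1_{n+1} = x_1_n + h·x_1', x_2_{n+1} = x_2_n + h·x_2'.
0.000000: (-1.500000, -1.650000); f=(-1.650000, 3.495000) → (-1.896000, -0.811200)
0.240000: (-1.896000, -0.811200); f=(-0.811200, 4.417680) → (-2.090688, 0.249043)
0.480000: (-2.090688, 0.249043); f=(0.249043, 4.871303) → (-2.030918, 1.418156)
(x_1(0.72), x_2(0.72)) ≈ (-2.0309, 1.4182)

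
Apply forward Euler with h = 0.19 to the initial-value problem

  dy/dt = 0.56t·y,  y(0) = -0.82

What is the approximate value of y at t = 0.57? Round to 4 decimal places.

Euler: y_{n+1} = y_n + h·f(t_n, y_n).
t=0.000000, y=-0.820000: f=0.000000 → y ← -0.820000 + 0.19·0.000000 = -0.820000
t=0.190000, y=-0.820000: f=-0.087248 → y ← -0.820000 + 0.19·(-0.087248) = -0.836577
t=0.380000, y=-0.836577: f=-0.178024 → y ← -0.836577 + 0.19·(-0.178024) = -0.870402
y(0.57) ≈ -0.8704

-0.8704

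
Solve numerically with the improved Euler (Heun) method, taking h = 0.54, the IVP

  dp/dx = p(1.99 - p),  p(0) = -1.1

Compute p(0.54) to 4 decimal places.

Heun: k1 = f(x_n, p_n); k2 = f(x_n + h, p_n + h·k1); p_{n+1} = p_n + (h/2)·(k1 + k2).
x=0.000000, p=-1.100000:
  k1 = f(0.000000, -1.100000) = -3.399000
  k2 = f(0.540000, -2.935460) = -14.458491
  p ← -1.100000 + (0.54/2)·(-3.399000 + (-14.458491)) = -5.921523
p(0.54) ≈ -5.9215

-5.9215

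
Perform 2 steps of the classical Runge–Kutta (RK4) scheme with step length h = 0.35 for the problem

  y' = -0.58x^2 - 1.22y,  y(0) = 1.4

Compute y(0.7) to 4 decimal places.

0.5419

RK4: k1 = f(x_n, y_n); k2 = f(x_n + h/2, y_n + (h/2)·k1); k3 = f(x_n + h/2, y_n + (h/2)·k2); k4 = f(x_n + h, y_n + h·k3); y_{n+1} = y_n + (h/6)·(k1 + 2k2 + 2k3 + k4).
x=0.000000, y=1.400000:
  k1 = f(0.000000, 1.400000) = -1.708000
  k2 = f(0.175000, 1.101100) = -1.361104
  k3 = f(0.175000, 1.161807) = -1.435167
  k4 = f(0.350000, 0.897692) = -1.166234
  y ← 1.400000 + (0.35/6)·(k1 + 2k2 + 2k3 + k4) = 0.906105
x=0.350000, y=0.906105:
  k1 = f(0.350000, 0.906105) = -1.176498
  k2 = f(0.525000, 0.700218) = -1.014128
  k3 = f(0.525000, 0.728632) = -1.048794
  k4 = f(0.700000, 0.539027) = -0.941813
  y ← 0.906105 + (0.35/6)·(k1 + 2k2 + 2k3 + k4) = 0.541862
y(0.7) ≈ 0.5419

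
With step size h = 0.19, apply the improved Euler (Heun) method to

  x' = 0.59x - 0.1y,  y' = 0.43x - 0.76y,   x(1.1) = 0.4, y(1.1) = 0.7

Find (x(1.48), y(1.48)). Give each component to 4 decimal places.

0.4731, 0.5868

Heun on (x,y): k1 = f(s_n, state_n); k2 = f(s_n + h, state_n + h·k1); state_{n+1} = state_n + (h/2)·(k1 + k2).
1.100000: (0.400000, 0.700000)
  k1 = (0.166000, -0.360000)
  predictor → (0.431540, 0.631600)
  k2 = (0.191449, -0.294454)
  → (0.433958, 0.637827)
1.290000: (0.433958, 0.637827)
  k1 = (0.192252, -0.298147)
  predictor → (0.470486, 0.581179)
  k2 = (0.219469, -0.239387)
  → (0.473071, 0.586761)
(x(1.48), y(1.48)) ≈ (0.4731, 0.5868)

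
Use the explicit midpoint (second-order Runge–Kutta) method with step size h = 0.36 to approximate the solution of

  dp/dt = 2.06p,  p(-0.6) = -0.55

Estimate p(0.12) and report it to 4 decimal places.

-2.2366

Midpoint: k1 = f(t_n, p_n); k2 = f(t_n + h/2, p_n + (h/2)·k1); p_{n+1} = p_n + h·k2.
t=-0.600000, p=-0.550000:
  k1 = f(-0.600000, -0.550000) = -1.133000
  k2 = f(-0.420000, -0.753940) = -1.553116
  p ← -0.550000 + 0.36·(-1.553116) = -1.109122
t=-0.240000, p=-1.109122:
  k1 = f(-0.240000, -1.109122) = -2.284791
  k2 = f(-0.060000, -1.520384) = -3.131992
  p ← -1.109122 + 0.36·(-3.131992) = -2.236639
p(0.12) ≈ -2.2366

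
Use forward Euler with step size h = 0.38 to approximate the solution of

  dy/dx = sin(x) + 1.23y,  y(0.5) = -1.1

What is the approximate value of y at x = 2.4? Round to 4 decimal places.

-4.0363

Euler: y_{n+1} = y_n + h·f(x_n, y_n).
x=0.500000, y=-1.100000: f=-0.873574 → y ← -1.100000 + 0.38·(-0.873574) = -1.431958
x=0.880000, y=-1.431958: f=-0.990570 → y ← -1.431958 + 0.38·(-0.990570) = -1.808375
x=1.260000, y=-1.808375: f=-1.272211 → y ← -1.808375 + 0.38·(-1.272211) = -2.291815
x=1.640000, y=-2.291815: f=-1.821326 → y ← -2.291815 + 0.38·(-1.821326) = -2.983919
x=2.020000, y=-2.983919: f=-2.769427 → y ← -2.983919 + 0.38·(-2.769427) = -4.036301
y(2.4) ≈ -4.0363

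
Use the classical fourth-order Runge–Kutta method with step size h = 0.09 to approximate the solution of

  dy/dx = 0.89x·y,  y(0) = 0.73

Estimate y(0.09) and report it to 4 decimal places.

0.7326

RK4: k1 = f(x_n, y_n); k2 = f(x_n + h/2, y_n + (h/2)·k1); k3 = f(x_n + h/2, y_n + (h/2)·k2); k4 = f(x_n + h, y_n + h·k3); y_{n+1} = y_n + (h/6)·(k1 + 2k2 + 2k3 + k4).
x=0.000000, y=0.730000:
  k1 = f(0.000000, 0.730000) = 0.000000
  k2 = f(0.045000, 0.730000) = 0.029237
  k3 = f(0.045000, 0.731316) = 0.029289
  k4 = f(0.090000, 0.732636) = 0.058684
  y ← 0.730000 + (0.09/6)·(k1 + 2k2 + 2k3 + k4) = 0.732636
y(0.09) ≈ 0.7326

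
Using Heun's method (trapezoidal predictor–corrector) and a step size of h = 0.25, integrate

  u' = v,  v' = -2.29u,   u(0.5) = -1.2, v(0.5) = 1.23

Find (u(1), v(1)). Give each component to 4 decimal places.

Heun on (u,v): k1 = f(x_n, state_n); k2 = f(x_n + h, state_n + h·k1); state_{n+1} = state_n + (h/2)·(k1 + k2).
0.500000: (-1.200000, 1.230000)
  k1 = (1.230000, 2.748000)
  predictor → (-0.892500, 1.917000)
  k2 = (1.917000, 2.043825)
  → (-0.806625, 1.828978)
0.750000: (-0.806625, 1.828978)
  k1 = (1.828978, 1.847171)
  predictor → (-0.349380, 2.290771)
  k2 = (2.290771, 0.800081)
  → (-0.291656, 2.159885)
(u(1), v(1)) ≈ (-0.2917, 2.1599)

-0.2917, 2.1599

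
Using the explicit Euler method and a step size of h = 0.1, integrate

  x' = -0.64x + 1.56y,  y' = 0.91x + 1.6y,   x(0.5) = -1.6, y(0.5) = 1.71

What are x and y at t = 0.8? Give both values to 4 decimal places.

-0.4948, 2.2645

Euler on (x,y): x_{n+1} = x_n + h·x', y_{n+1} = y_n + h·y'.
0.500000: (-1.600000, 1.710000); f=(3.691600, 1.280000) → (-1.230840, 1.838000)
0.600000: (-1.230840, 1.838000); f=(3.655018, 1.820736) → (-0.865338, 2.020074)
0.700000: (-0.865338, 2.020074); f=(3.705131, 2.444660) → (-0.494825, 2.264540)
(x(0.8), y(0.8)) ≈ (-0.4948, 2.2645)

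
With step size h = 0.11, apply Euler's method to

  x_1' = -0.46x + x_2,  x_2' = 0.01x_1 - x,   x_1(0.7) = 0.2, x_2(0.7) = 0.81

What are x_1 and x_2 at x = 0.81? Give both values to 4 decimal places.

0.2537, 0.7332

Euler on (x_1,x_2): x_1_{n+1} = x_1_n + h·x_1', x_2_{n+1} = x_2_n + h·x_2'.
0.700000: (0.200000, 0.810000); f=(0.488000, -0.698000) → (0.253680, 0.733220)
(x_1(0.81), x_2(0.81)) ≈ (0.2537, 0.7332)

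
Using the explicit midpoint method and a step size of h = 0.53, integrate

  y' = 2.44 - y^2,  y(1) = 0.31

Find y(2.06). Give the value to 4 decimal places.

Midpoint: k1 = f(t_n, y_n); k2 = f(t_n + h/2, y_n + (h/2)·k1); y_{n+1} = y_n + h·k2.
t=1.000000, y=0.310000:
  k1 = f(1.000000, 0.310000) = 2.343900
  k2 = f(1.265000, 0.931134) = 1.572990
  y ← 0.310000 + 0.53·1.572990 = 1.143685
t=1.530000, y=1.143685:
  k1 = f(1.530000, 1.143685) = 1.131985
  k2 = f(1.795000, 1.443661) = 0.355843
  y ← 1.143685 + 0.53·0.355843 = 1.332282
y(2.06) ≈ 1.3323

1.3323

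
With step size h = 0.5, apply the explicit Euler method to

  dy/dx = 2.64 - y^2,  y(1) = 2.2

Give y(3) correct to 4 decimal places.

1.7010

Euler: y_{n+1} = y_n + h·f(x_n, y_n).
x=1.000000, y=2.200000: f=-2.200000 → y ← 2.200000 + 0.5·(-2.200000) = 1.100000
x=1.500000, y=1.100000: f=1.430000 → y ← 1.100000 + 0.5·1.430000 = 1.815000
x=2.000000, y=1.815000: f=-0.654225 → y ← 1.815000 + 0.5·(-0.654225) = 1.487888
x=2.500000, y=1.487888: f=0.426191 → y ← 1.487888 + 0.5·0.426191 = 1.700983
y(3) ≈ 1.7010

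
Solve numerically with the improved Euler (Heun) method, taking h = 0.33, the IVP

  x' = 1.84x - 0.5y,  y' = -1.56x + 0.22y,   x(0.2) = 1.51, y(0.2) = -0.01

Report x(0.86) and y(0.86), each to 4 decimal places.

5.3159, -3.0884

Heun on (x,y): k1 = f(t_n, state_n); k2 = f(t_n + h, state_n + h·k1); state_{n+1} = state_n + (h/2)·(k1 + k2).
0.200000: (1.510000, -0.010000)
  k1 = (2.783400, -2.357800)
  predictor → (2.428522, -0.788074)
  k2 = (4.862517, -3.961871)
  → (2.771576, -1.052746)
0.530000: (2.771576, -1.052746)
  k1 = (5.626073, -4.555263)
  predictor → (4.628181, -2.555983)
  k2 = (9.793844, -7.782278)
  → (5.315863, -3.088440)
(x(0.86), y(0.86)) ≈ (5.3159, -3.0884)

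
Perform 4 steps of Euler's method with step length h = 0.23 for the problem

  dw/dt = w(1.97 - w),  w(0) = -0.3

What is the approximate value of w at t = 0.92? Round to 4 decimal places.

-1.9758

Euler: w_{n+1} = w_n + h·f(t_n, w_n).
t=0.000000, w=-0.300000: f=-0.681000 → w ← -0.300000 + 0.23·(-0.681000) = -0.456630
t=0.230000, w=-0.456630: f=-1.108072 → w ← -0.456630 + 0.23·(-1.108072) = -0.711487
t=0.460000, w=-0.711487: f=-1.907842 → w ← -0.711487 + 0.23·(-1.907842) = -1.150290
t=0.690000, w=-1.150290: f=-3.589239 → w ← -1.150290 + 0.23·(-3.589239) = -1.975815
w(0.92) ≈ -1.9758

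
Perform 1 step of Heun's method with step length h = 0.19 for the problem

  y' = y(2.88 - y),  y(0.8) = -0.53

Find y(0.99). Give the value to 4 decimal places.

Heun: k1 = f(t_n, y_n); k2 = f(t_n + h, y_n + h·k1); y_{n+1} = y_n + (h/2)·(k1 + k2).
t=0.800000, y=-0.530000:
  k1 = f(0.800000, -0.530000) = -1.807300
  k2 = f(0.990000, -0.873387) = -3.278159
  y ← -0.530000 + (0.19/2)·(-1.807300 + (-3.278159)) = -1.013119
y(0.99) ≈ -1.0131

-1.0131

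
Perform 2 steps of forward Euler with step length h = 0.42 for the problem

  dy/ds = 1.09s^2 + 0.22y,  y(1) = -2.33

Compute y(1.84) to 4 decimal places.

Euler: y_{n+1} = y_n + h·f(s_n, y_n).
s=1.000000, y=-2.330000: f=0.577400 → y ← -2.330000 + 0.42·0.577400 = -2.087492
s=1.420000, y=-2.087492: f=1.738628 → y ← -2.087492 + 0.42·1.738628 = -1.357268
y(1.84) ≈ -1.3573

-1.3573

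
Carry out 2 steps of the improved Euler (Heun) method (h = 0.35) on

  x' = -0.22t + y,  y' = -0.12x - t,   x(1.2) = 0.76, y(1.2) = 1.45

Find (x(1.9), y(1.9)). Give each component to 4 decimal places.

Heun on (x,y): k1 = f(t_n, state_n); k2 = f(t_n + h, state_n + h·k1); state_{n+1} = state_n + (h/2)·(k1 + k2).
1.200000: (0.760000, 1.450000)
  k1 = (1.186000, -1.291200)
  predictor → (1.175100, 0.998080)
  k2 = (0.657080, -1.691012)
  → (1.082539, 0.928113)
1.550000: (1.082539, 0.928113)
  k1 = (0.587113, -1.679905)
  predictor → (1.288029, 0.340146)
  k2 = (-0.077854, -2.054563)
  → (1.171659, 0.274581)
(x(1.9), y(1.9)) ≈ (1.1717, 0.2746)

1.1717, 0.2746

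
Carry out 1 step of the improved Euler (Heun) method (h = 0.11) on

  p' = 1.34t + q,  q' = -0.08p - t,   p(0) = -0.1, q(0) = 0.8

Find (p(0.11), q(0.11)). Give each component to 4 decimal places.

Heun on (p,q): k1 = f(t_n, state_n); k2 = f(t_n + h, state_n + h·k1); state_{n+1} = state_n + (h/2)·(k1 + k2).
0.000000: (-0.100000, 0.800000)
  k1 = (0.800000, 0.008000)
  predictor → (-0.012000, 0.800880)
  k2 = (0.948280, -0.109040)
  → (-0.003845, 0.794443)
(p(0.11), q(0.11)) ≈ (-0.0038, 0.7944)

-0.0038, 0.7944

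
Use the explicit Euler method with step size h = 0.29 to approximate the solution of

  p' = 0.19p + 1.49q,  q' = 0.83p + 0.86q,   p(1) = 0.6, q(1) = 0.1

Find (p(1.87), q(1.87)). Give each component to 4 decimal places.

1.0914, 0.8236

Euler on (p,q): p_{n+1} = p_n + h·p', q_{n+1} = q_n + h·q'.
1.000000: (0.600000, 0.100000); f=(0.263000, 0.584000) → (0.676270, 0.269360)
1.290000: (0.676270, 0.269360); f=(0.529838, 0.792954) → (0.829923, 0.499317)
1.580000: (0.829923, 0.499317); f=(0.901667, 1.118248) → (1.091406, 0.823609)
(p(1.87), q(1.87)) ≈ (1.0914, 0.8236)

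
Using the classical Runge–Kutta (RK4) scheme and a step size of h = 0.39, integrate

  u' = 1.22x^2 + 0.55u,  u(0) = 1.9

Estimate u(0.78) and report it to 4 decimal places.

3.1335

RK4: k1 = f(x_n, u_n); k2 = f(x_n + h/2, u_n + (h/2)·k1); k3 = f(x_n + h/2, u_n + (h/2)·k2); k4 = f(x_n + h, u_n + h·k3); u_{n+1} = u_n + (h/6)·(k1 + 2k2 + 2k3 + k4).
x=0.000000, u=1.900000:
  k1 = f(0.000000, 1.900000) = 1.045000
  k2 = f(0.195000, 2.103775) = 1.203467
  k3 = f(0.195000, 2.134676) = 1.220462
  k4 = f(0.390000, 2.375980) = 1.492351
  u ← 1.900000 + (0.39/6)·(k1 + 2k2 + 2k3 + k4) = 2.380039
x=0.390000, u=2.380039:
  k1 = f(0.390000, 2.380039) = 1.494583
  k2 = f(0.585000, 2.671482) = 1.886830
  k3 = f(0.585000, 2.747970) = 1.928898
  k4 = f(0.780000, 3.132309) = 2.465018
  u ← 2.380039 + (0.39/6)·(k1 + 2k2 + 2k3 + k4) = 3.133457
u(0.78) ≈ 3.1335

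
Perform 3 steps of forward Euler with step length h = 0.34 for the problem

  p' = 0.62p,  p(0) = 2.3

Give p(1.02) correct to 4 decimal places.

Euler: p_{n+1} = p_n + h·f(t_n, p_n).
t=0.000000, p=2.300000: f=1.426000 → p ← 2.300000 + 0.34·1.426000 = 2.784840
t=0.340000, p=2.784840: f=1.726601 → p ← 2.784840 + 0.34·1.726601 = 3.371884
t=0.680000, p=3.371884: f=2.090568 → p ← 3.371884 + 0.34·2.090568 = 4.082677
p(1.02) ≈ 4.0827

4.0827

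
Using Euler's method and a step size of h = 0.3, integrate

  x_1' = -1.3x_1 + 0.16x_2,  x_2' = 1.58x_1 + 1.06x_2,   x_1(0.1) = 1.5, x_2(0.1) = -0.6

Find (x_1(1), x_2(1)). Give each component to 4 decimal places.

Euler on (x_1,x_2): x_1_{n+1} = x_1_n + h·x_1', x_2_{n+1} = x_2_n + h·x_2'.
0.100000: (1.500000, -0.600000); f=(-2.046000, 1.734000) → (0.886200, -0.079800)
0.400000: (0.886200, -0.079800); f=(-1.164828, 1.315608) → (0.536752, 0.314882)
0.700000: (0.536752, 0.314882); f=(-0.647396, 1.181843) → (0.342533, 0.669435)
(x_1(1), x_2(1)) ≈ (0.3425, 0.6694)

0.3425, 0.6694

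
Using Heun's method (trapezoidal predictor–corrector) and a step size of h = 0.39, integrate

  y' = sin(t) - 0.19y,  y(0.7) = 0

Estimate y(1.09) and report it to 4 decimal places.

Heun: k1 = f(t_n, y_n); k2 = f(t_n + h, y_n + h·k1); y_{n+1} = y_n + (h/2)·(k1 + k2).
t=0.700000, y=0.000000:
  k1 = f(0.700000, 0.000000) = 0.644218
  k2 = f(1.090000, 0.251245) = 0.838890
  y ← 0.000000 + (0.39/2)·(0.644218 + 0.838890) = 0.289206
y(1.09) ≈ 0.2892

0.2892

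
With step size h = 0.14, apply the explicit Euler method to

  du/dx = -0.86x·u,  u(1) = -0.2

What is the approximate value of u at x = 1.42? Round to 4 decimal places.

-0.1284

Euler: u_{n+1} = u_n + h·f(x_n, u_n).
x=1.000000, u=-0.200000: f=0.172000 → u ← -0.200000 + 0.14·0.172000 = -0.175920
x=1.140000, u=-0.175920: f=0.172472 → u ← -0.175920 + 0.14·0.172472 = -0.151774
x=1.280000, u=-0.151774: f=0.167073 → u ← -0.151774 + 0.14·0.167073 = -0.128384
u(1.42) ≈ -0.1284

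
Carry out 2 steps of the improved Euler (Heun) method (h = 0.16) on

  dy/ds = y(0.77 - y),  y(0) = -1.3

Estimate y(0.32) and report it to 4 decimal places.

Heun: k1 = f(s_n, y_n); k2 = f(s_n + h, y_n + h·k1); y_{n+1} = y_n + (h/2)·(k1 + k2).
s=0.000000, y=-1.300000:
  k1 = f(0.000000, -1.300000) = -2.691000
  k2 = f(0.160000, -1.730560) = -4.327369
  y ← -1.300000 + (0.16/2)·(-2.691000 + (-4.327369)) = -1.861470
s=0.160000, y=-1.861470:
  k1 = f(0.160000, -1.861470) = -4.898400
  k2 = f(0.320000, -2.645214) = -9.033969
  y ← -1.861470 + (0.16/2)·(-4.898400 + (-9.033969)) = -2.976059
y(0.32) ≈ -2.9761

-2.9761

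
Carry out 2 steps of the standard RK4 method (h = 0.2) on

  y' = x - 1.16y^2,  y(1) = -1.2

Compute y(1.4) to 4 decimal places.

-1.5973

RK4: k1 = f(x_n, y_n); k2 = f(x_n + h/2, y_n + (h/2)·k1); k3 = f(x_n + h/2, y_n + (h/2)·k2); k4 = f(x_n + h, y_n + h·k3); y_{n+1} = y_n + (h/6)·(k1 + 2k2 + 2k3 + k4).
x=1.000000, y=-1.200000:
  k1 = f(1.000000, -1.200000) = -0.670400
  k2 = f(1.100000, -1.267040) = -0.762253
  k3 = f(1.100000, -1.276225) = -0.789351
  k4 = f(1.200000, -1.357870) = -0.938821
  y ← -1.200000 + (0.2/6)·(k1 + 2k2 + 2k3 + k4) = -1.357081
x=1.200000, y=-1.357081:
  k1 = f(1.200000, -1.357081) = -0.936336
  k2 = f(1.300000, -1.450715) = -1.141304
  k3 = f(1.300000, -1.471211) = -1.210777
  k4 = f(1.400000, -1.599236) = -1.566766
  y ← -1.357081 + (0.2/6)·(k1 + 2k2 + 2k3 + k4) = -1.597323
y(1.4) ≈ -1.5973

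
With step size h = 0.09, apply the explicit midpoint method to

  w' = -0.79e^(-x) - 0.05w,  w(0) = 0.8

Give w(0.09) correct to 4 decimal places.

0.7286

Midpoint: k1 = f(x_n, w_n); k2 = f(x_n + h/2, w_n + (h/2)·k1); w_{n+1} = w_n + h·k2.
x=0.000000, w=0.800000:
  k1 = f(0.000000, 0.800000) = -0.830000
  k2 = f(0.045000, 0.762650) = -0.793371
  w ← 0.800000 + 0.09·(-0.793371) = 0.728597
w(0.09) ≈ 0.7286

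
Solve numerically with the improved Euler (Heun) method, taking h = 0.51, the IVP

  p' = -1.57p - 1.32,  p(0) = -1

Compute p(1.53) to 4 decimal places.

-0.8631

Heun: k1 = f(t_n, p_n); k2 = f(t_n + h, p_n + h·k1); p_{n+1} = p_n + (h/2)·(k1 + k2).
t=0.000000, p=-1.000000:
  k1 = f(0.000000, -1.000000) = 0.250000
  k2 = f(0.510000, -0.872500) = 0.049825
  p ← -1.000000 + (0.51/2)·(0.250000 + 0.049825) = -0.923545
t=0.510000, p=-0.923545:
  k1 = f(0.510000, -0.923545) = 0.129965
  k2 = f(1.020000, -0.857262) = 0.025902
  p ← -0.923545 + (0.51/2)·(0.129965 + 0.025902) = -0.883799
t=1.020000, p=-0.883799:
  k1 = f(1.020000, -0.883799) = 0.067564
  k2 = f(1.530000, -0.849341) = 0.013465
  p ← -0.883799 + (0.51/2)·(0.067564 + 0.013465) = -0.863136
p(1.53) ≈ -0.8631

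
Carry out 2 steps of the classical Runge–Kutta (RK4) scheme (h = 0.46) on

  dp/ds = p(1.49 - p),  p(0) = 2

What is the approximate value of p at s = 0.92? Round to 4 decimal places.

RK4: k1 = f(s_n, p_n); k2 = f(s_n + h/2, p_n + (h/2)·k1); k3 = f(s_n + h/2, p_n + (h/2)·k2); k4 = f(s_n + h, p_n + h·k3); p_{n+1} = p_n + (h/6)·(k1 + 2k2 + 2k3 + k4).
s=0.000000, p=2.000000:
  k1 = f(0.000000, 2.000000) = -1.020000
  k2 = f(0.230000, 1.765400) = -0.486191
  k3 = f(0.230000, 1.888176) = -0.751826
  k4 = f(0.460000, 1.654160) = -0.271547
  p ← 2.000000 + (0.46/6)·(k1 + 2k2 + 2k3 + k4) = 1.711152
s=0.460000, p=1.711152:
  k1 = f(0.460000, 1.711152) = -0.378425
  k2 = f(0.690000, 1.624114) = -0.217817
  k3 = f(0.690000, 1.661054) = -0.284130
  k4 = f(0.920000, 1.580452) = -0.142955
  p ← 1.711152 + (0.46/6)·(k1 + 2k2 + 2k3 + k4) = 1.594214
p(0.92) ≈ 1.5942

1.5942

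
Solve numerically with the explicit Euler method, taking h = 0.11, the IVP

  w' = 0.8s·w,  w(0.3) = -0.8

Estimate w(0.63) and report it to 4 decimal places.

Euler: w_{n+1} = w_n + h·f(s_n, w_n).
s=0.300000, w=-0.800000: f=-0.192000 → w ← -0.800000 + 0.11·(-0.192000) = -0.821120
s=0.410000, w=-0.821120: f=-0.269327 → w ← -0.821120 + 0.11·(-0.269327) = -0.850746
s=0.520000, w=-0.850746: f=-0.353910 → w ← -0.850746 + 0.11·(-0.353910) = -0.889676
w(0.63) ≈ -0.8897

-0.8897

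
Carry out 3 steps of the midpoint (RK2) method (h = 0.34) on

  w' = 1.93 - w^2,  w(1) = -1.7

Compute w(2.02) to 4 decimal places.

Midpoint: k1 = f(s_n, w_n); k2 = f(s_n + h/2, w_n + (h/2)·k1); w_{n+1} = w_n + h·k2.
s=1.000000, w=-1.700000:
  k1 = f(1.000000, -1.700000) = -0.960000
  k2 = f(1.170000, -1.863200) = -1.541514
  w ← -1.700000 + 0.34·(-1.541514) = -2.224115
s=1.340000, w=-2.224115:
  k1 = f(1.340000, -2.224115) = -3.016687
  k2 = f(1.510000, -2.736952) = -5.560904
  w ← -2.224115 + 0.34·(-5.560904) = -4.114822
s=1.680000, w=-4.114822:
  k1 = f(1.680000, -4.114822) = -15.001762
  k2 = f(1.850000, -6.665122) = -42.493848
  w ← -4.114822 + 0.34·(-42.493848) = -18.562731
w(2.02) ≈ -18.5627

-18.5627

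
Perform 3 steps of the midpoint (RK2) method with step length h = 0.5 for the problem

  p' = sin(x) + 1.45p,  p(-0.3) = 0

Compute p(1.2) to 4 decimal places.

0.7170

Midpoint: k1 = f(x_n, p_n); k2 = f(x_n + h/2, p_n + (h/2)·k1); p_{n+1} = p_n + h·k2.
x=-0.300000, p=0.000000:
  k1 = f(-0.300000, 0.000000) = -0.295520
  k2 = f(-0.050000, -0.073880) = -0.157105
  p ← 0.000000 + 0.5·(-0.157105) = -0.078553
x=0.200000, p=-0.078553:
  k1 = f(0.200000, -0.078553) = 0.084768
  k2 = f(0.450000, -0.057361) = 0.351793
  p ← -0.078553 + 0.5·0.351793 = 0.097344
x=0.700000, p=0.097344:
  k1 = f(0.700000, 0.097344) = 0.785366
  k2 = f(0.950000, 0.293685) = 1.239259
  p ← 0.097344 + 0.5·1.239259 = 0.716973
p(1.2) ≈ 0.7170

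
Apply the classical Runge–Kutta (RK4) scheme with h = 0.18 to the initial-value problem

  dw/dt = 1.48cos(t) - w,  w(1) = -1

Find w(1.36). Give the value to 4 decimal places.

RK4: k1 = f(t_n, w_n); k2 = f(t_n + h/2, w_n + (h/2)·k1); k3 = f(t_n + h/2, w_n + (h/2)·k2); k4 = f(t_n + h, w_n + h·k3); w_{n+1} = w_n + (h/6)·(k1 + 2k2 + 2k3 + k4).
t=1.000000, w=-1.000000:
  k1 = f(1.000000, -1.000000) = 1.799647
  k2 = f(1.090000, -0.838032) = 1.522510
  k3 = f(1.090000, -0.862974) = 1.547452
  k4 = f(1.180000, -0.721459) = 1.285227
  w ← -1.000000 + (0.18/6)·(k1 + 2k2 + 2k3 + k4) = -0.723256
t=1.180000, w=-0.723256:
  k1 = f(1.180000, -0.723256) = 1.287025
  k2 = f(1.270000, -0.607424) = 1.045919
  k3 = f(1.270000, -0.629123) = 1.067619
  k4 = f(1.360000, -0.531085) = 0.840758
  w ← -0.723256 + (0.18/6)·(k1 + 2k2 + 2k3 + k4) = -0.532610
w(1.36) ≈ -0.5326

-0.5326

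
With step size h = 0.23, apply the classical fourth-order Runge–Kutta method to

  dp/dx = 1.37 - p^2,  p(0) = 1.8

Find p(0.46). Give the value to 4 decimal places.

RK4: k1 = f(x_n, p_n); k2 = f(x_n + h/2, p_n + (h/2)·k1); k3 = f(x_n + h/2, p_n + (h/2)·k2); k4 = f(x_n + h, p_n + h·k3); p_{n+1} = p_n + (h/6)·(k1 + 2k2 + 2k3 + k4).
x=0.000000, p=1.800000:
  k1 = f(0.000000, 1.800000) = -1.870000
  k2 = f(0.115000, 1.584950) = -1.142067
  k3 = f(0.115000, 1.668662) = -1.414434
  k4 = f(0.230000, 1.474680) = -0.804682
  p ← 1.800000 + (0.23/6)·(k1 + 2k2 + 2k3 + k4) = 1.501472
x=0.230000, p=1.501472:
  k1 = f(0.230000, 1.501472) = -0.884419
  k2 = f(0.345000, 1.399764) = -0.589339
  k3 = f(0.345000, 1.433698) = -0.685490
  k4 = f(0.460000, 1.343809) = -0.435824
  p ← 1.501472 + (0.23/6)·(k1 + 2k2 + 2k3 + k4) = 1.353126
p(0.46) ≈ 1.3531

1.3531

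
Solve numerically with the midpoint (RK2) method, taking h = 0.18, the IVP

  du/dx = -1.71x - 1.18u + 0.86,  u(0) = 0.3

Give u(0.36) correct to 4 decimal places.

Midpoint: k1 = f(x_n, u_n); k2 = f(x_n + h/2, u_n + (h/2)·k1); u_{n+1} = u_n + h·k2.
x=0.000000, u=0.300000:
  k1 = f(0.000000, 0.300000) = 0.506000
  k2 = f(0.090000, 0.345540) = 0.298363
  u ← 0.300000 + 0.18·0.298363 = 0.353705
x=0.180000, u=0.353705:
  k1 = f(0.180000, 0.353705) = 0.134828
  k2 = f(0.270000, 0.365840) = -0.033391
  u ← 0.353705 + 0.18·(-0.033391) = 0.347695
u(0.36) ≈ 0.3477

0.3477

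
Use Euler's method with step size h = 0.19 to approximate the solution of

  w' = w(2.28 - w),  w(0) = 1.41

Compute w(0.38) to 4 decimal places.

Euler: w_{n+1} = w_n + h·f(t_n, w_n).
t=0.000000, w=1.410000: f=1.226700 → w ← 1.410000 + 0.19·1.226700 = 1.643073
t=0.190000, w=1.643073: f=1.046518 → w ← 1.643073 + 0.19·1.046518 = 1.841911
w(0.38) ≈ 1.8419

1.8419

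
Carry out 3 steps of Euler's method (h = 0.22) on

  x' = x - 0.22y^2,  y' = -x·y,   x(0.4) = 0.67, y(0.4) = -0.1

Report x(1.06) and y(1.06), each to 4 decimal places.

1.2152, -0.0546

Euler on (x,y): x_{n+1} = x_n + h·x', y_{n+1} = y_n + h·y'.
0.400000: (0.670000, -0.100000); f=(0.667800, 0.067000) → (0.816916, -0.085260)
0.620000: (0.816916, -0.085260); f=(0.815317, 0.069650) → (0.996286, -0.069937)
0.840000: (0.996286, -0.069937); f=(0.995210, 0.069677) → (1.215232, -0.054608)
(x(1.06), y(1.06)) ≈ (1.2152, -0.0546)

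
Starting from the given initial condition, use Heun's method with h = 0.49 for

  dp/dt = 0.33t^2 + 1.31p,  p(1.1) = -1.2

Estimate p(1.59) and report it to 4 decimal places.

Heun: k1 = f(t_n, p_n); k2 = f(t_n + h, p_n + h·k1); p_{n+1} = p_n + (h/2)·(k1 + k2).
t=1.100000, p=-1.200000:
  k1 = f(1.100000, -1.200000) = -1.172700
  k2 = f(1.590000, -1.774623) = -1.490483
  p ← -1.200000 + (0.49/2)·(-1.172700 + (-1.490483)) = -1.852480
p(1.59) ≈ -1.8525

-1.8525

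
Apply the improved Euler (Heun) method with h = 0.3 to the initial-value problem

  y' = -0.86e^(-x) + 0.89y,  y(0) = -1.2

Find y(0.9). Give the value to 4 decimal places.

-3.4841

Heun: k1 = f(x_n, y_n); k2 = f(x_n + h, y_n + h·k1); y_{n+1} = y_n + (h/2)·(k1 + k2).
x=0.000000, y=-1.200000:
  k1 = f(0.000000, -1.200000) = -1.928000
  k2 = f(0.300000, -1.778400) = -2.219880
  y ← -1.200000 + (0.3/2)·(-1.928000 + (-2.219880)) = -1.822182
x=0.300000, y=-1.822182:
  k1 = f(0.300000, -1.822182) = -2.258846
  k2 = f(0.600000, -2.499836) = -2.696832
  y ← -1.822182 + (0.3/2)·(-2.258846 + (-2.696832)) = -2.565534
x=0.600000, y=-2.565534:
  k1 = f(0.600000, -2.565534) = -2.755303
  k2 = f(0.900000, -3.392124) = -3.368641
  y ← -2.565534 + (0.3/2)·(-2.755303 + (-3.368641)) = -3.484125
y(0.9) ≈ -3.4841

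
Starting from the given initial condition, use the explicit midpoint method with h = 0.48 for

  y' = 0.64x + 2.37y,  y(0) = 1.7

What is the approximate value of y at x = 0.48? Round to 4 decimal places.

Midpoint: k1 = f(x_n, y_n); k2 = f(x_n + h/2, y_n + (h/2)·k1); y_{n+1} = y_n + h·k2.
x=0.000000, y=1.700000:
  k1 = f(0.000000, 1.700000) = 4.029000
  k2 = f(0.240000, 2.666960) = 6.474295
  y ← 1.700000 + 0.48·6.474295 = 4.807662
y(0.48) ≈ 4.8077

4.8077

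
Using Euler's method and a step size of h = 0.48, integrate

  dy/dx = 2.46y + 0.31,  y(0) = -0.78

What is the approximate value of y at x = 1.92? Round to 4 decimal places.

-14.9181

Euler: y_{n+1} = y_n + h·f(x_n, y_n).
x=0.000000, y=-0.780000: f=-1.608800 → y ← -0.780000 + 0.48·(-1.608800) = -1.552224
x=0.480000, y=-1.552224: f=-3.508471 → y ← -1.552224 + 0.48·(-3.508471) = -3.236290
x=0.960000, y=-3.236290: f=-7.651274 → y ← -3.236290 + 0.48·(-7.651274) = -6.908901
x=1.440000, y=-6.908901: f=-16.685898 → y ← -6.908901 + 0.48·(-16.685898) = -14.918132
y(1.92) ≈ -14.9181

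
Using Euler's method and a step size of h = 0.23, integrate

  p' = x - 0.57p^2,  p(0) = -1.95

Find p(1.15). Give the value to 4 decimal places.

-12.6101

Euler: p_{n+1} = p_n + h·f(x_n, p_n).
x=0.000000, p=-1.950000: f=-2.167425 → p ← -1.950000 + 0.23·(-2.167425) = -2.448508
x=0.230000, p=-2.448508: f=-3.187258 → p ← -2.448508 + 0.23·(-3.187258) = -3.181577
x=0.460000, p=-3.181577: f=-5.309787 → p ← -3.181577 + 0.23·(-5.309787) = -4.402828
x=0.690000, p=-4.402828: f=-10.359391 → p ← -4.402828 + 0.23·(-10.359391) = -6.785488
x=0.920000, p=-6.785488: f=-25.324424 → p ← -6.785488 + 0.23·(-25.324424) = -12.610106
p(1.15) ≈ -12.6101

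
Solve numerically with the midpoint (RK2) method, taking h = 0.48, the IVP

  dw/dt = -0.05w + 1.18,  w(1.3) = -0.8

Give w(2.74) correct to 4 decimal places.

0.8949

Midpoint: k1 = f(t_n, w_n); k2 = f(t_n + h/2, w_n + (h/2)·k1); w_{n+1} = w_n + h·k2.
t=1.300000, w=-0.800000:
  k1 = f(1.300000, -0.800000) = 1.220000
  k2 = f(1.540000, -0.507200) = 1.205360
  w ← -0.800000 + 0.48·1.205360 = -0.221427
t=1.780000, w=-0.221427:
  k1 = f(1.780000, -0.221427) = 1.191071
  k2 = f(2.020000, 0.064430) = 1.176779
  w ← -0.221427 + 0.48·1.176779 = 0.343426
t=2.260000, w=0.343426:
  k1 = f(2.260000, 0.343426) = 1.162829
  k2 = f(2.500000, 0.622505) = 1.148875
  w ← 0.343426 + 0.48·1.148875 = 0.894886
w(2.74) ≈ 0.8949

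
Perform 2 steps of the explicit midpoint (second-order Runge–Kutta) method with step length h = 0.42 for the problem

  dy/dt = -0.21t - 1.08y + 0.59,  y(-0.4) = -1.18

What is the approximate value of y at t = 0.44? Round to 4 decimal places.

-0.1956

Midpoint: k1 = f(t_n, y_n); k2 = f(t_n + h/2, y_n + (h/2)·k1); y_{n+1} = y_n + h·k2.
t=-0.400000, y=-1.180000:
  k1 = f(-0.400000, -1.180000) = 1.948400
  k2 = f(-0.190000, -0.770836) = 1.462403
  y ← -1.180000 + 0.42·1.462403 = -0.565791
t=0.020000, y=-0.565791:
  k1 = f(0.020000, -0.565791) = 1.196854
  k2 = f(0.230000, -0.314451) = 0.881308
  y ← -0.565791 + 0.42·0.881308 = -0.195642
y(0.44) ≈ -0.1956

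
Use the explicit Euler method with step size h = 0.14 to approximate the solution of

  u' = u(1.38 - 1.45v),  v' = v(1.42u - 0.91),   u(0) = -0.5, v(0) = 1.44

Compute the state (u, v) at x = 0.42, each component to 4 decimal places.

Euler on (u,v): u_{n+1} = u_n + h·u', v_{n+1} = v_n + h·v'.
0.000000: (-0.500000, 1.440000); f=(0.354000, -2.332800) → (-0.450440, 1.113408)
0.140000: (-0.450440, 1.113408); f=(0.105602, -1.725365) → (-0.435656, 0.871857)
0.280000: (-0.435656, 0.871857); f=(-0.050452, -1.332748) → (-0.442719, 0.685272)
(u(0.42), v(0.42)) ≈ (-0.4427, 0.6853)

-0.4427, 0.6853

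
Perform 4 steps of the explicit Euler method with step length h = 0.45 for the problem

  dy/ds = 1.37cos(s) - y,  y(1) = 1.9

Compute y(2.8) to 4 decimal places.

Euler: y_{n+1} = y_n + h·f(s_n, y_n).
s=1.000000, y=1.900000: f=-1.159786 → y ← 1.900000 + 0.45·(-1.159786) = 1.378096
s=1.450000, y=1.378096: f=-1.213008 → y ← 1.378096 + 0.45·(-1.213008) = 0.832243
s=1.900000, y=0.832243: f=-1.275150 → y ← 0.832243 + 0.45·(-1.275150) = 0.258426
s=2.350000, y=0.258426: f=-1.221143 → y ← 0.258426 + 0.45·(-1.221143) = -0.291089
y(2.8) ≈ -0.2911

-0.2911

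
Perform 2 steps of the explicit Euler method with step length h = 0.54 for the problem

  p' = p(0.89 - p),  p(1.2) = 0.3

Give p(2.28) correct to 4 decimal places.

Euler: p_{n+1} = p_n + h·f(x_n, p_n).
x=1.200000, p=0.300000: f=0.177000 → p ← 0.300000 + 0.54·0.177000 = 0.395580
x=1.740000, p=0.395580: f=0.195583 → p ← 0.395580 + 0.54·0.195583 = 0.501195
p(2.28) ≈ 0.5012

0.5012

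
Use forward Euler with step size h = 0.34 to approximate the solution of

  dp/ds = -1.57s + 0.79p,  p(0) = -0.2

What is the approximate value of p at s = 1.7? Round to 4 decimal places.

-3.0285

Euler: p_{n+1} = p_n + h·f(s_n, p_n).
s=0.000000, p=-0.200000: f=-0.158000 → p ← -0.200000 + 0.34·(-0.158000) = -0.253720
s=0.340000, p=-0.253720: f=-0.734239 → p ← -0.253720 + 0.34·(-0.734239) = -0.503361
s=0.680000, p=-0.503361: f=-1.465255 → p ← -0.503361 + 0.34·(-1.465255) = -1.001548
s=1.020000, p=-1.001548: f=-2.392623 → p ← -1.001548 + 0.34·(-2.392623) = -1.815040
s=1.360000, p=-1.815040: f=-3.569081 → p ← -1.815040 + 0.34·(-3.569081) = -3.028527
p(1.7) ≈ -3.0285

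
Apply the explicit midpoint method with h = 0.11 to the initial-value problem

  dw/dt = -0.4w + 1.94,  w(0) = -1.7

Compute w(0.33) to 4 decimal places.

-0.8903

Midpoint: k1 = f(t_n, w_n); k2 = f(t_n + h/2, w_n + (h/2)·k1); w_{n+1} = w_n + h·k2.
t=0.000000, w=-1.700000:
  k1 = f(0.000000, -1.700000) = 2.620000
  k2 = f(0.055000, -1.555900) = 2.562360
  w ← -1.700000 + 0.11·2.562360 = -1.418140
t=0.110000, w=-1.418140:
  k1 = f(0.110000, -1.418140) = 2.507256
  k2 = f(0.165000, -1.280241) = 2.452097
  w ← -1.418140 + 0.11·2.452097 = -1.148410
t=0.220000, w=-1.148410:
  k1 = f(0.220000, -1.148410) = 2.399364
  k2 = f(0.275000, -1.016445) = 2.346578
  w ← -1.148410 + 0.11·2.346578 = -0.890286
w(0.33) ≈ -0.8903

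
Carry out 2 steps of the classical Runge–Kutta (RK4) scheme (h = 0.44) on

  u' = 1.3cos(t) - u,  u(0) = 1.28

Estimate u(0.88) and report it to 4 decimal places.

RK4: k1 = f(t_n, u_n); k2 = f(t_n + h/2, u_n + (h/2)·k1); k3 = f(t_n + h/2, u_n + (h/2)·k2); k4 = f(t_n + h, u_n + h·k3); u_{n+1} = u_n + (h/6)·(k1 + 2k2 + 2k3 + k4).
t=0.000000, u=1.280000:
  k1 = f(0.000000, 1.280000) = 0.020000
  k2 = f(0.220000, 1.284400) = -0.015733
  k3 = f(0.220000, 1.276539) = -0.007872
  k4 = f(0.440000, 1.276536) = -0.100359
  u ← 1.280000 + (0.44/6)·(k1 + 2k2 + 2k3 + k4) = 1.270645
t=0.440000, u=1.270645:
  k1 = f(0.440000, 1.270645) = -0.094468
  k2 = f(0.660000, 1.249862) = -0.222872
  k3 = f(0.660000, 1.221613) = -0.194623
  k4 = f(0.880000, 1.185011) = -0.356714
  u ← 1.270645 + (0.44/6)·(k1 + 2k2 + 2k3 + k4) = 1.176326
u(0.88) ≈ 1.1763

1.1763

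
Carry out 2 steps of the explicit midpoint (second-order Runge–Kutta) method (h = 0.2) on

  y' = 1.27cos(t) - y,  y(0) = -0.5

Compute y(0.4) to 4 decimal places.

0.0680

Midpoint: k1 = f(t_n, y_n); k2 = f(t_n + h/2, y_n + (h/2)·k1); y_{n+1} = y_n + h·k2.
t=0.000000, y=-0.500000:
  k1 = f(0.000000, -0.500000) = 1.770000
  k2 = f(0.100000, -0.323000) = 1.586655
  y ← -0.500000 + 0.2·1.586655 = -0.182669
t=0.200000, y=-0.182669:
  k1 = f(0.200000, -0.182669) = 1.427353
  k2 = f(0.300000, -0.039934) = 1.253211
  y ← -0.182669 + 0.2·1.253211 = 0.067973
y(0.4) ≈ 0.0680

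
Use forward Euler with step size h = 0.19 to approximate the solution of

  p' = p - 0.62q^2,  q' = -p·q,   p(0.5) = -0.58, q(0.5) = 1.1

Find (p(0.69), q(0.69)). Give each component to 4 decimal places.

-0.8327, 1.2212

Euler on (p,q): p_{n+1} = p_n + h·p', q_{n+1} = q_n + h·q'.
0.500000: (-0.580000, 1.100000); f=(-1.330200, 0.638000) → (-0.832738, 1.221220)
(p(0.69), q(0.69)) ≈ (-0.8327, 1.2212)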